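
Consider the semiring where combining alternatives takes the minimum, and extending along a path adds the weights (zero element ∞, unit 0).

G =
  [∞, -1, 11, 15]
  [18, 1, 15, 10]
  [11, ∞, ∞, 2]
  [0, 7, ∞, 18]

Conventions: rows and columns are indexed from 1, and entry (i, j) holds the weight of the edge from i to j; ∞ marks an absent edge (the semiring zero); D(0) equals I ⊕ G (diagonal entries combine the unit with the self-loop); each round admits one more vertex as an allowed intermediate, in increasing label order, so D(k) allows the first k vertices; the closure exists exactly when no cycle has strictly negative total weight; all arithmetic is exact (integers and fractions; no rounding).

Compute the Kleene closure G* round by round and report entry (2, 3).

D(0):
  [0, -1, 11, 15]
  [18, 0, 15, 10]
  [11, ∞, 0, 2]
  [0, 7, ∞, 0]
D(1):
  [0, -1, 11, 15]
  [18, 0, 15, 10]
  [11, 10, 0, 2]
  [0, -1, 11, 0]
D(2):
  [0, -1, 11, 9]
  [18, 0, 15, 10]
  [11, 10, 0, 2]
  [0, -1, 11, 0]
D(3):
  [0, -1, 11, 9]
  [18, 0, 15, 10]
  [11, 10, 0, 2]
  [0, -1, 11, 0]
D(4):
  [0, -1, 11, 9]
  [10, 0, 15, 10]
  [2, 1, 0, 2]
  [0, -1, 11, 0]
Answer: G*[2][3] = 15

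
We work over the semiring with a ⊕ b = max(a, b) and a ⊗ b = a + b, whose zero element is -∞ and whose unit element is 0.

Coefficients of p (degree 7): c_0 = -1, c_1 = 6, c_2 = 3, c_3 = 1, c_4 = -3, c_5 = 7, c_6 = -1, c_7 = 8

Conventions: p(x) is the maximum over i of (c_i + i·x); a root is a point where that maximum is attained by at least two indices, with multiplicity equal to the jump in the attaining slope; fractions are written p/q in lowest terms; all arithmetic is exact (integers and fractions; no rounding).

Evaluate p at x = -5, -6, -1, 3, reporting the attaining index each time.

p(-5) = max(-1+0·(-5)=-1, 6+1·(-5)=1, 3+2·(-5)=-7, 1+3·(-5)=-14, -3+4·(-5)=-23, 7+5·(-5)=-18, -1+6·(-5)=-31, 8+7·(-5)=-27) = 1 (attained by i=1)
p(-6) = max(-1+0·(-6)=-1, 6+1·(-6)=0, 3+2·(-6)=-9, 1+3·(-6)=-17, -3+4·(-6)=-27, 7+5·(-6)=-23, -1+6·(-6)=-37, 8+7·(-6)=-34) = 0 (attained by i=1)
p(-1) = max(-1+0·(-1)=-1, 6+1·(-1)=5, 3+2·(-1)=1, 1+3·(-1)=-2, -3+4·(-1)=-7, 7+5·(-1)=2, -1+6·(-1)=-7, 8+7·(-1)=1) = 5 (attained by i=1)
p(3) = max(-1+0·3=-1, 6+1·3=9, 3+2·3=9, 1+3·3=10, -3+4·3=9, 7+5·3=22, -1+6·3=17, 8+7·3=29) = 29 (attained by i=7)
Answer: p(-5) = 1; p(-6) = 0; p(-1) = 5; p(3) = 29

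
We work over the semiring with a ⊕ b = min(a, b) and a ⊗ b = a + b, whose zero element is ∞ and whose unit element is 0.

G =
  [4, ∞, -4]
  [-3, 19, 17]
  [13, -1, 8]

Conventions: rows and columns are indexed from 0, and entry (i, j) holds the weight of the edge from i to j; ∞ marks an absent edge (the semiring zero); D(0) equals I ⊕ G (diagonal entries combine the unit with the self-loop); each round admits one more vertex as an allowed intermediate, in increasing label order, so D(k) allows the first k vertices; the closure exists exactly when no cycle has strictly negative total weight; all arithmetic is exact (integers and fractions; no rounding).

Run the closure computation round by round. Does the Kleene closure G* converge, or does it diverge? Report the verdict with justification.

D(0):
  [0, ∞, -4]
  [-3, 0, 17]
  [13, -1, 0]
D(1):
  [0, ∞, -4]
  [-3, 0, -7]
  [13, -1, 0]
Detection: at round 2, diagonal entry (2, 2) turns strictly negative.
Key observation: the cycle 2->1->0->2 has total weight (-1) + (-3) + (-4), which is strictly negative.
Answer: DIVERGES — negative cycle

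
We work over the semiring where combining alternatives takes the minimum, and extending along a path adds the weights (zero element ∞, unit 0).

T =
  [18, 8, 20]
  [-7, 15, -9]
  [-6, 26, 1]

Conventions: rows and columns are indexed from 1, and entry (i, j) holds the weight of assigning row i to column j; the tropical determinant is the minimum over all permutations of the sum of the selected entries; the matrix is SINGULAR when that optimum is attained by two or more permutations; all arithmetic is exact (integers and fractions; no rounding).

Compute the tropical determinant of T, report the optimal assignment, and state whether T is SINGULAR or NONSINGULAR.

σ = (1, 2, 3): 18 + 15 + 1 = 34
σ = (1, 3, 2): 18 + (-9) + 26 = 35
σ = (2, 1, 3): 8 + (-7) + 1 = 2
σ = (2, 3, 1): 8 + (-9) + (-6) = -7
σ = (3, 1, 2): 20 + (-7) + 26 = 39
σ = (3, 2, 1): 20 + 15 + (-6) = 29
Optimal value attained by: σ = (2, 3, 1).
Answer: det⊕(T) = -7; verdict: NONSINGULAR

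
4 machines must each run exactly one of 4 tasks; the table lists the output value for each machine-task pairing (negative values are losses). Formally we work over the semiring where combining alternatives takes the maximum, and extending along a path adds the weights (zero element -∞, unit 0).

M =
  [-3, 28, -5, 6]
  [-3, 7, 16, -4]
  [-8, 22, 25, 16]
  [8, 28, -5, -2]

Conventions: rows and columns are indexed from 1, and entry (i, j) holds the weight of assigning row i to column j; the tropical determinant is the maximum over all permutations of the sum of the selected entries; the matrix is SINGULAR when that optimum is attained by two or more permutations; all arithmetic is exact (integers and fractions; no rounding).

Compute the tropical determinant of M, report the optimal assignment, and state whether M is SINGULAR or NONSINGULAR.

σ = (1, 2, 3, 4): (-3) + 7 + 25 + (-2) = 27
σ = (1, 2, 4, 3): (-3) + 7 + 16 + (-5) = 15
σ = (1, 3, 2, 4): (-3) + 16 + 22 + (-2) = 33
σ = (1, 3, 4, 2): (-3) + 16 + 16 + 28 = 57
σ = (1, 4, 2, 3): (-3) + (-4) + 22 + (-5) = 10
σ = (1, 4, 3, 2): (-3) + (-4) + 25 + 28 = 46
σ = (2, 1, 3, 4): 28 + (-3) + 25 + (-2) = 48
σ = (2, 1, 4, 3): 28 + (-3) + 16 + (-5) = 36
σ = (2, 3, 1, 4): 28 + 16 + (-8) + (-2) = 34
σ = (2, 3, 4, 1): 28 + 16 + 16 + 8 = 68
σ = (2, 4, 1, 3): 28 + (-4) + (-8) + (-5) = 11
σ = (2, 4, 3, 1): 28 + (-4) + 25 + 8 = 57
σ = (3, 1, 2, 4): (-5) + (-3) + 22 + (-2) = 12
σ = (3, 1, 4, 2): (-5) + (-3) + 16 + 28 = 36
σ = (3, 2, 1, 4): (-5) + 7 + (-8) + (-2) = -8
σ = (3, 2, 4, 1): (-5) + 7 + 16 + 8 = 26
σ = (3, 4, 1, 2): (-5) + (-4) + (-8) + 28 = 11
σ = (3, 4, 2, 1): (-5) + (-4) + 22 + 8 = 21
σ = (4, 1, 2, 3): 6 + (-3) + 22 + (-5) = 20
σ = (4, 1, 3, 2): 6 + (-3) + 25 + 28 = 56
σ = (4, 2, 1, 3): 6 + 7 + (-8) + (-5) = 0
σ = (4, 2, 3, 1): 6 + 7 + 25 + 8 = 46
σ = (4, 3, 1, 2): 6 + 16 + (-8) + 28 = 42
σ = (4, 3, 2, 1): 6 + 16 + 22 + 8 = 52
Optimal value attained by: σ = (2, 3, 4, 1).
Answer: det⊕(M) = 68; verdict: NONSINGULAR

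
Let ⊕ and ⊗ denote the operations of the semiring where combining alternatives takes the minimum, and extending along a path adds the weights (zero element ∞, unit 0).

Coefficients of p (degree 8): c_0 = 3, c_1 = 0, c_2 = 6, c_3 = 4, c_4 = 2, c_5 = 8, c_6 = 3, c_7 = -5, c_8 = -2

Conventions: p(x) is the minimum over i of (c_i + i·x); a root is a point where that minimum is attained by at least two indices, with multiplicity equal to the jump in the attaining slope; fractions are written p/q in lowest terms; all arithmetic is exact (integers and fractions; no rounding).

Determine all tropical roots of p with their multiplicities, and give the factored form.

hull edge (i=0, c=3) to (i=1, c=0): slope -3, span 1
hull edge (i=1, c=0) to (i=7, c=-5): slope -5/6, span 6
hull edge (i=7, c=-5) to (i=8, c=-2): slope 3, span 1
Factored form: p(x) = -2 ⊗ (x ⊕ (-3)) ⊗ (x ⊕ 5/6) ⊗ (x ⊕ 5/6) ⊗ (x ⊕ 5/6) ⊗ (x ⊕ 5/6) ⊗ (x ⊕ 5/6) ⊗ (x ⊕ 5/6) ⊗ (x ⊕ 3)
Answer: roots = -3 (mult 1), 5/6 (mult 6), 3 (mult 1)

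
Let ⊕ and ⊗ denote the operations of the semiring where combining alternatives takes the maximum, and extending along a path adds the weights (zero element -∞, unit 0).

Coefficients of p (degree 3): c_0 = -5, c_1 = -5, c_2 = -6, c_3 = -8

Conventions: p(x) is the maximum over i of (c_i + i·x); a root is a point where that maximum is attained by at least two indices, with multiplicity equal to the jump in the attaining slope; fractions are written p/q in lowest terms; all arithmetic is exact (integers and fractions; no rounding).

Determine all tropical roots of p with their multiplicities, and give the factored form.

hull edge (i=0, c=-5) to (i=1, c=-5): slope 0, span 1
hull edge (i=1, c=-5) to (i=2, c=-6): slope -1, span 1
hull edge (i=2, c=-6) to (i=3, c=-8): slope -2, span 1
Factored form: p(x) = -8 ⊗ (x ⊕ 0) ⊗ (x ⊕ 1) ⊗ (x ⊕ 2)
Answer: roots = 0 (mult 1), 1 (mult 1), 2 (mult 1)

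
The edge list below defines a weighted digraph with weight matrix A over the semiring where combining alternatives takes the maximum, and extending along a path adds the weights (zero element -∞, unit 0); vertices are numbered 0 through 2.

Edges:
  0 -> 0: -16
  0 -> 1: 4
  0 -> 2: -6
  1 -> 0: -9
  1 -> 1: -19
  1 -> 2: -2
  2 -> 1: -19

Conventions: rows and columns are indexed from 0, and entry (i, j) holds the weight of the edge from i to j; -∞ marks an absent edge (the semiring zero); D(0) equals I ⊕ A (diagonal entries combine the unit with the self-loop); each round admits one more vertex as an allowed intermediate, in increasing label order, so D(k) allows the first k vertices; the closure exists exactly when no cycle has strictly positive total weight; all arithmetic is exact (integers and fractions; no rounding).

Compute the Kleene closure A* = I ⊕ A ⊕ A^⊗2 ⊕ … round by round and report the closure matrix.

D(0):
  [0, 4, -6]
  [-9, 0, -2]
  [-∞, -19, 0]
D(1):
  [0, 4, -6]
  [-9, 0, -2]
  [-∞, -19, 0]
D(2):
  [0, 4, 2]
  [-9, 0, -2]
  [-28, -19, 0]
D(3):
  [0, 4, 2]
  [-9, 0, -2]
  [-28, -19, 0]
Answer: A* = [[0, 4, 2], [-9, 0, -2], [-28, -19, 0]]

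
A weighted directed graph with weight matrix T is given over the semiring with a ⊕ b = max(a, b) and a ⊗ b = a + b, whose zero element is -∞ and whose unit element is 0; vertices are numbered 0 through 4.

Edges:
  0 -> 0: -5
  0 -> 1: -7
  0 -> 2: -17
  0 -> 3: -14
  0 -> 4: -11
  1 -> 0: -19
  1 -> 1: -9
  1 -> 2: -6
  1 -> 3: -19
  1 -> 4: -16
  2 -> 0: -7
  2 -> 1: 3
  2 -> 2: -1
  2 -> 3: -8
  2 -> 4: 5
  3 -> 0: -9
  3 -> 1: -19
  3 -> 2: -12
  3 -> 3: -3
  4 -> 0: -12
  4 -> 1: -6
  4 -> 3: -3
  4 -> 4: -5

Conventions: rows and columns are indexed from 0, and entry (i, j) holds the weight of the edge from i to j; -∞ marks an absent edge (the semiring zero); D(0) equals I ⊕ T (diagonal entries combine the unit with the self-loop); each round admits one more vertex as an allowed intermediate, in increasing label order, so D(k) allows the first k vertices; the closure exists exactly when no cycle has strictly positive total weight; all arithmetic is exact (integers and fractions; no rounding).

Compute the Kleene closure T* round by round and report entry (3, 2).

D(0):
  [0, -7, -17, -14, -11]
  [-19, 0, -6, -19, -16]
  [-7, 3, 0, -8, 5]
  [-9, -19, -12, 0, -∞]
  [-12, -6, -∞, -3, 0]
D(1):
  [0, -7, -17, -14, -11]
  [-19, 0, -6, -19, -16]
  [-7, 3, 0, -8, 5]
  [-9, -16, -12, 0, -20]
  [-12, -6, -29, -3, 0]
D(2):
  [0, -7, -13, -14, -11]
  [-19, 0, -6, -19, -16]
  [-7, 3, 0, -8, 5]
  [-9, -16, -12, 0, -20]
  [-12, -6, -12, -3, 0]
D(3):
  [0, -7, -13, -14, -8]
  [-13, 0, -6, -14, -1]
  [-7, 3, 0, -8, 5]
  [-9, -9, -12, 0, -7]
  [-12, -6, -12, -3, 0]
D(4):
  [0, -7, -13, -14, -8]
  [-13, 0, -6, -14, -1]
  [-7, 3, 0, -8, 5]
  [-9, -9, -12, 0, -7]
  [-12, -6, -12, -3, 0]
D(5):
  [0, -7, -13, -11, -8]
  [-13, 0, -6, -4, -1]
  [-7, 3, 0, 2, 5]
  [-9, -9, -12, 0, -7]
  [-12, -6, -12, -3, 0]
Answer: T*[3][2] = -12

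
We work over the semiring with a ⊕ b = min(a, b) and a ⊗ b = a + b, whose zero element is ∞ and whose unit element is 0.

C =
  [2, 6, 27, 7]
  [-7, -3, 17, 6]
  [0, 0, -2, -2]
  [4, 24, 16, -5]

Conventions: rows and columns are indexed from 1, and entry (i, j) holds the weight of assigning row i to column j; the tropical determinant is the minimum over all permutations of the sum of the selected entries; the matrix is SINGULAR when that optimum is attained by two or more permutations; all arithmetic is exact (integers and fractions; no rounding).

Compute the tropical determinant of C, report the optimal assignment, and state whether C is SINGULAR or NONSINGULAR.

σ = (1, 2, 3, 4): 2 + (-3) + (-2) + (-5) = -8
σ = (1, 2, 4, 3): 2 + (-3) + (-2) + 16 = 13
σ = (1, 3, 2, 4): 2 + 17 + 0 + (-5) = 14
σ = (1, 3, 4, 2): 2 + 17 + (-2) + 24 = 41
σ = (1, 4, 2, 3): 2 + 6 + 0 + 16 = 24
σ = (1, 4, 3, 2): 2 + 6 + (-2) + 24 = 30
σ = (2, 1, 3, 4): 6 + (-7) + (-2) + (-5) = -8
σ = (2, 1, 4, 3): 6 + (-7) + (-2) + 16 = 13
σ = (2, 3, 1, 4): 6 + 17 + 0 + (-5) = 18
σ = (2, 3, 4, 1): 6 + 17 + (-2) + 4 = 25
σ = (2, 4, 1, 3): 6 + 6 + 0 + 16 = 28
σ = (2, 4, 3, 1): 6 + 6 + (-2) + 4 = 14
σ = (3, 1, 2, 4): 27 + (-7) + 0 + (-5) = 15
σ = (3, 1, 4, 2): 27 + (-7) + (-2) + 24 = 42
σ = (3, 2, 1, 4): 27 + (-3) + 0 + (-5) = 19
σ = (3, 2, 4, 1): 27 + (-3) + (-2) + 4 = 26
σ = (3, 4, 1, 2): 27 + 6 + 0 + 24 = 57
σ = (3, 4, 2, 1): 27 + 6 + 0 + 4 = 37
σ = (4, 1, 2, 3): 7 + (-7) + 0 + 16 = 16
σ = (4, 1, 3, 2): 7 + (-7) + (-2) + 24 = 22
σ = (4, 2, 1, 3): 7 + (-3) + 0 + 16 = 20
σ = (4, 2, 3, 1): 7 + (-3) + (-2) + 4 = 6
σ = (4, 3, 1, 2): 7 + 17 + 0 + 24 = 48
σ = (4, 3, 2, 1): 7 + 17 + 0 + 4 = 28
Optimal value attained by: σ = (1, 2, 3, 4).
Answer: det⊕(C) = -8; verdict: SINGULAR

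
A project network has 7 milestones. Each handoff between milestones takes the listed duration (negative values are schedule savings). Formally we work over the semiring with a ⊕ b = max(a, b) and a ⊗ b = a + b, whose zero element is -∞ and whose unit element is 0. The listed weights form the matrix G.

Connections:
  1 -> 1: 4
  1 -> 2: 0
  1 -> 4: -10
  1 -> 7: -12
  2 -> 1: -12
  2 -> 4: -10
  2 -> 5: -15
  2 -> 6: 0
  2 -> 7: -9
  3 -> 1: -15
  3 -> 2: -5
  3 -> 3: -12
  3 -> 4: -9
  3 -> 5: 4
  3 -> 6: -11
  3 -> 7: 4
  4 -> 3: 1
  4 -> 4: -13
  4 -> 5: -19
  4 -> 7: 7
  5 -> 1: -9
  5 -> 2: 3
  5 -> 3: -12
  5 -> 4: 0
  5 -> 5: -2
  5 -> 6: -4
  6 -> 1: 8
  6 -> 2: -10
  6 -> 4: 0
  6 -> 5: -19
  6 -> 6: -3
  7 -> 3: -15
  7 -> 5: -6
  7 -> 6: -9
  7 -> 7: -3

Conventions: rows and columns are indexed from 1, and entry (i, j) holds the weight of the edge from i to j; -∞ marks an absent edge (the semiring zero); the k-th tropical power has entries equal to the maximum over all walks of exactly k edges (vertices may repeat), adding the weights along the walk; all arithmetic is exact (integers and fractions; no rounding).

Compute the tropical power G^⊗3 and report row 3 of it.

G^⊗2:
  [8, 4, -9, -6, -15, 0, -3]
  [8, -10, -9, 0, -15, -3, -3]
  [-3, 7, -8, 4, 2, 0, 1]
  [-14, -4, -8, -8, 5, -2, 5]
  [4, 1, 1, -2, -4, 3, 7]
  [12, 8, 1, -2, -19, -6, 7]
  [-1, -3, -18, -6, -8, -10, -6]
G^⊗3:
  [12, 8, -5, 0, -5, 4, 1]
  [12, 8, 1, -2, -5, -6, 7]
  [8, 5, 5, 2, 0, 7, 11]
  [6, 8, -7, 5, 3, 1, 2]
  [11, 4, -1, 3, 5, 1, 5]
  [16, 12, -1, 2, 5, 8, 5]
  [3, -1, -5, -8, -10, -3, 1]
Answer: row 3 of G^⊗3 = [8, 5, 5, 2, 0, 7, 11]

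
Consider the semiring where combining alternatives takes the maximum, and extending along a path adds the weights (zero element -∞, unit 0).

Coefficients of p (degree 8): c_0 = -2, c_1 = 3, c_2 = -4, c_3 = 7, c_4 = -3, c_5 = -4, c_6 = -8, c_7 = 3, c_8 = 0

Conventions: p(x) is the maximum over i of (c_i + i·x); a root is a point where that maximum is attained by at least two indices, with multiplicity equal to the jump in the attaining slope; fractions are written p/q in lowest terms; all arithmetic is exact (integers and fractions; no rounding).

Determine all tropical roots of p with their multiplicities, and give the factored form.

hull edge (i=0, c=-2) to (i=1, c=3): slope 5, span 1
hull edge (i=1, c=3) to (i=3, c=7): slope 2, span 2
hull edge (i=3, c=7) to (i=7, c=3): slope -1, span 4
hull edge (i=7, c=3) to (i=8, c=0): slope -3, span 1
Factored form: p(x) = 0 ⊗ (x ⊕ (-5)) ⊗ (x ⊕ (-2)) ⊗ (x ⊕ (-2)) ⊗ (x ⊕ 1) ⊗ (x ⊕ 1) ⊗ (x ⊕ 1) ⊗ (x ⊕ 1) ⊗ (x ⊕ 3)
Answer: roots = -5 (mult 1), -2 (mult 2), 1 (mult 4), 3 (mult 1)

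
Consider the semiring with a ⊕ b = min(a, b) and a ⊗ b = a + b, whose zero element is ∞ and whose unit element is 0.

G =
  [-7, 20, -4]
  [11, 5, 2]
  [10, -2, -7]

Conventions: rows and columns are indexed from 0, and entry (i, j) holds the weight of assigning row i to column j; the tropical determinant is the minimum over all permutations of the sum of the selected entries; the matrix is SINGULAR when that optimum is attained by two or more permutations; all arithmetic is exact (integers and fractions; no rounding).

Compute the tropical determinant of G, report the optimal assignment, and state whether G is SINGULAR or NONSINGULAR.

σ = (0, 1, 2): (-7) + 5 + (-7) = -9
σ = (0, 2, 1): (-7) + 2 + (-2) = -7
σ = (1, 0, 2): 20 + 11 + (-7) = 24
σ = (1, 2, 0): 20 + 2 + 10 = 32
σ = (2, 0, 1): (-4) + 11 + (-2) = 5
σ = (2, 1, 0): (-4) + 5 + 10 = 11
Optimal value attained by: σ = (0, 1, 2).
Answer: det⊕(G) = -9; verdict: NONSINGULAR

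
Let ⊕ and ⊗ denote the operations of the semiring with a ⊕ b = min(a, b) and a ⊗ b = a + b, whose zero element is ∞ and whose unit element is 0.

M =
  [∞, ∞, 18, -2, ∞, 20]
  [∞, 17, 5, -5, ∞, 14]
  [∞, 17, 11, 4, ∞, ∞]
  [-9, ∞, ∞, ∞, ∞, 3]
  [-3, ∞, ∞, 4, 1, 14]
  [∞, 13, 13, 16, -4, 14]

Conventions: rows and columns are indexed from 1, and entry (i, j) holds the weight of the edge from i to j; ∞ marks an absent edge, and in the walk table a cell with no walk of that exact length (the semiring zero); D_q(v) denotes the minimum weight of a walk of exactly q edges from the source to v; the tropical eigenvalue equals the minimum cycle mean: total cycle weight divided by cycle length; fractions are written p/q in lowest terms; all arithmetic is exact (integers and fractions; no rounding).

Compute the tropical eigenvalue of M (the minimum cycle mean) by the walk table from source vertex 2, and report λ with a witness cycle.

q=0: [∞, 0, ∞, ∞, ∞, ∞]
q=1: [∞, 17, 5, -5, ∞, 14]
q=2: [-14, 22, 16, 9, 10, -2]
q=3: [0, 11, 4, -16, -6, 6]
q=4: [-25, 19, 15, -2, -5, -13]
q=5: [-11, 0, -7, -27, -17, -5]
q=6: [-36, 8, 4, -13, -16, -24]
Optimal cycle mean attained by: cycle 1->4->1, total (-2) + (-9), length 2.
Answer: λ = -11/2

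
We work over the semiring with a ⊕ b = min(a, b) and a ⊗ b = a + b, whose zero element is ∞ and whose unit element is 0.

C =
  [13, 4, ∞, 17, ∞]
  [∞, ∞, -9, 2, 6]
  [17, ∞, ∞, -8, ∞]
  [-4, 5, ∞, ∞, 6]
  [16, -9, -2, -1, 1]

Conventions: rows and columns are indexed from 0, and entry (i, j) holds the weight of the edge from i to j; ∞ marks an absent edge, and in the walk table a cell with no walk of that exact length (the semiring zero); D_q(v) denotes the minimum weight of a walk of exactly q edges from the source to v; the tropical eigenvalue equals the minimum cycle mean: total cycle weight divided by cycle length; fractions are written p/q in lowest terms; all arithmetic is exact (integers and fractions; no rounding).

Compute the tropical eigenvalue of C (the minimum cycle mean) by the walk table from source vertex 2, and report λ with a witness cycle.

q=0: [∞, ∞, 0, ∞, ∞]
q=1: [17, ∞, ∞, -8, ∞]
q=2: [-12, -3, ∞, 34, -2]
q=3: [1, -11, -12, -3, -1]
q=4: [-7, -10, -20, -20, -5]
q=5: [-24, -15, -19, -28, -14]
Optimal cycle mean attained by: cycle 1->2->3->4->1, total (-9) + (-8) + 6 + (-9), length 4.
Answer: λ = -5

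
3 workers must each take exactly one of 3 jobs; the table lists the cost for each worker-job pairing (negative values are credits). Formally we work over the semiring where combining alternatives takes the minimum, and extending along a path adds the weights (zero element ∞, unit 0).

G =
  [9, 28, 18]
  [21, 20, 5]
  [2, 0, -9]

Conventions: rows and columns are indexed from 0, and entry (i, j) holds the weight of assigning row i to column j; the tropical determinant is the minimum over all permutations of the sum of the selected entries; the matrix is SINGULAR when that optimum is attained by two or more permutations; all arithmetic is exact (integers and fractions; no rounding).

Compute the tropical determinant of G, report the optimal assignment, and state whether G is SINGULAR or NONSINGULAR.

σ = (0, 1, 2): 9 + 20 + (-9) = 20
σ = (0, 2, 1): 9 + 5 + 0 = 14
σ = (1, 0, 2): 28 + 21 + (-9) = 40
σ = (1, 2, 0): 28 + 5 + 2 = 35
σ = (2, 0, 1): 18 + 21 + 0 = 39
σ = (2, 1, 0): 18 + 20 + 2 = 40
Optimal value attained by: σ = (0, 2, 1).
Answer: det⊕(G) = 14; verdict: NONSINGULAR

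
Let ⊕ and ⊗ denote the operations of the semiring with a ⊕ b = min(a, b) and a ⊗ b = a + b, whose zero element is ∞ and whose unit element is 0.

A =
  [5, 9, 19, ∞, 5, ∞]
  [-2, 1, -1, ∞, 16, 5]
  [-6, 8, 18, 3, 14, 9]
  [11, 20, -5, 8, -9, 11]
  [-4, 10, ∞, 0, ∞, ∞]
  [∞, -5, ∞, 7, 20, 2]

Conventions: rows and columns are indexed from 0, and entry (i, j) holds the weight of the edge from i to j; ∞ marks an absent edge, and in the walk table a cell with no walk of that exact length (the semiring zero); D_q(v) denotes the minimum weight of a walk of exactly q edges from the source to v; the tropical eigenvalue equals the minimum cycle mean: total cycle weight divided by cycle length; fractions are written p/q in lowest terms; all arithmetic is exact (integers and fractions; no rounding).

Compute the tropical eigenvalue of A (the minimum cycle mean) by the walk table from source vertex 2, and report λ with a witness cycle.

q=0: [∞, ∞, 0, ∞, ∞, ∞]
q=1: [-6, 8, 18, 3, 14, 9]
q=2: [-1, 3, -2, 11, -6, 11]
q=3: [-10, 4, 2, -6, 2, 7]
q=4: [-5, -1, -11, 2, -15, 5]
q=5: [-19, -5, -3, -15, -7, -2]
q=6: [-14, -10, -20, -7, -24, -4]
Optimal cycle mean attained by: cycle 3->4->3, total (-9) + 0, length 2.
Answer: λ = -9/2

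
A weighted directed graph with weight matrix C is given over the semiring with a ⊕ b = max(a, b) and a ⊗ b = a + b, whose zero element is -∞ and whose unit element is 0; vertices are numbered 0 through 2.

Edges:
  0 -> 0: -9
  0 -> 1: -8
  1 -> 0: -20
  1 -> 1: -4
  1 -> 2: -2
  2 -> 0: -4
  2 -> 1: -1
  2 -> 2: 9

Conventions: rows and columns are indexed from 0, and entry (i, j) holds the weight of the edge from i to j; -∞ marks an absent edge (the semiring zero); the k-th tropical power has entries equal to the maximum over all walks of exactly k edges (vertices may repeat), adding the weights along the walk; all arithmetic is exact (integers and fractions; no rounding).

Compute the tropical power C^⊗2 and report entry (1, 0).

C^⊗2:
  [-18, -12, -10]
  [-6, -3, 7]
  [5, 8, 18]
Key observation: the optimum is the walk 1->2->0, with weight (-2) + (-4) = -6.
Optimal value attained by: walk 1->2->0.
Answer: (C^⊗2)[1][0] = -6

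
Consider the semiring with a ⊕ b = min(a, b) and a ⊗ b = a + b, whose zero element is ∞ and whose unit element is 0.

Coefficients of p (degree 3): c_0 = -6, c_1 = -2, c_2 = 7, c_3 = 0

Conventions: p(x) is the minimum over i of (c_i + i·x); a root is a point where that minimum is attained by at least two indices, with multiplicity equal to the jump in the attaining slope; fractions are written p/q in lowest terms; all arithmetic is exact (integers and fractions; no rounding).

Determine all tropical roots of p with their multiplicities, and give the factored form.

hull edge (i=0, c=-6) to (i=3, c=0): slope 2, span 3
Factored form: p(x) = 0 ⊗ (x ⊕ (-2)) ⊗ (x ⊕ (-2)) ⊗ (x ⊕ (-2))
Answer: roots = -2 (mult 3)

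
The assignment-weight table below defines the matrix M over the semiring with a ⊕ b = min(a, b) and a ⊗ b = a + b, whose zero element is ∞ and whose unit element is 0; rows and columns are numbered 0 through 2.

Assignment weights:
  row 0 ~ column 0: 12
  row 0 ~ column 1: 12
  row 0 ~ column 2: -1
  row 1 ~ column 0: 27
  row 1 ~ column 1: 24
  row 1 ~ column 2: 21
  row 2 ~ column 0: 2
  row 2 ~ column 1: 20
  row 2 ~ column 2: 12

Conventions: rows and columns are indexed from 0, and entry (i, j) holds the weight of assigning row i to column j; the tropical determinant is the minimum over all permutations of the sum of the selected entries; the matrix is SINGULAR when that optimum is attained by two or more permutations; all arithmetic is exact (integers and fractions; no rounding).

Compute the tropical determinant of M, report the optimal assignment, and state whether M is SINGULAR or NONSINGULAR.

σ = (0, 1, 2): 12 + 24 + 12 = 48
σ = (0, 2, 1): 12 + 21 + 20 = 53
σ = (1, 0, 2): 12 + 27 + 12 = 51
σ = (1, 2, 0): 12 + 21 + 2 = 35
σ = (2, 0, 1): (-1) + 27 + 20 = 46
σ = (2, 1, 0): (-1) + 24 + 2 = 25
Optimal value attained by: σ = (2, 1, 0).
Answer: det⊕(M) = 25; verdict: NONSINGULAR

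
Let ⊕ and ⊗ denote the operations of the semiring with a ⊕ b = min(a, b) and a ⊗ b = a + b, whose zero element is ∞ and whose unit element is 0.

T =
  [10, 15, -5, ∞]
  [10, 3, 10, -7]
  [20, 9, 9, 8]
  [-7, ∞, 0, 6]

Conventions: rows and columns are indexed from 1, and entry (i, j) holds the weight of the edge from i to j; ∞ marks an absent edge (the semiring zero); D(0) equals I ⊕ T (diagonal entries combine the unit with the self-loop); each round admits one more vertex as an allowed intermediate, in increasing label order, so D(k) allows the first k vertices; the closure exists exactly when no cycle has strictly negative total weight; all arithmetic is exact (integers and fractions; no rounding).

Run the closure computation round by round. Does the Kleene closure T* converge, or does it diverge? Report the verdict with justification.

D(0):
  [0, 15, -5, ∞]
  [10, 0, 10, -7]
  [20, 9, 0, 8]
  [-7, ∞, 0, 0]
D(1):
  [0, 15, -5, ∞]
  [10, 0, 5, -7]
  [20, 9, 0, 8]
  [-7, 8, -12, 0]
D(2):
  [0, 15, -5, 8]
  [10, 0, 5, -7]
  [19, 9, 0, 2]
  [-7, 8, -12, 0]
Detection: at round 3, diagonal entry (4, 4) turns strictly negative.
Key observation: the cycle 4->1->3->2->4 has total weight (-7) + (-5) + 9 + (-7), which is strictly negative.
Answer: DIVERGES — negative cycle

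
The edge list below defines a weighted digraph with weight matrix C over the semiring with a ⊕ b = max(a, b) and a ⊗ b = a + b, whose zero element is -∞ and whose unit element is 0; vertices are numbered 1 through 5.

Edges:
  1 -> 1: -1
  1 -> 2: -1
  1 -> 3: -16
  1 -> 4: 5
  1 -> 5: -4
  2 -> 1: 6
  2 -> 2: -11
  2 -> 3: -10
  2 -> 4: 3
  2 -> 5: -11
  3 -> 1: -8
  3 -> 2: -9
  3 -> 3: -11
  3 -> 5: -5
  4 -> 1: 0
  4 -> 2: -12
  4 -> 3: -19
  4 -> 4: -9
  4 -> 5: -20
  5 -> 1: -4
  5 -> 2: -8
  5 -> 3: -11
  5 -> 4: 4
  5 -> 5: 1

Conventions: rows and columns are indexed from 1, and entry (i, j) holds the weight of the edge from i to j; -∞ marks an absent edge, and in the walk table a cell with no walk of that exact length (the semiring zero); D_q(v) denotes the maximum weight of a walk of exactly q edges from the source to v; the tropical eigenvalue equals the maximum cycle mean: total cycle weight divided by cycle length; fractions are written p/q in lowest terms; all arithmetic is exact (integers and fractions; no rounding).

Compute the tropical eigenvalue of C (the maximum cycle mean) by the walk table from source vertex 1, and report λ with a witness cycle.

q=0: [0, -∞, -∞, -∞, -∞]
q=1: [-1, -1, -16, 5, -4]
q=2: [5, -2, -11, 4, -3]
q=3: [4, 4, -11, 10, 1]
q=4: [10, 3, -6, 9, 2]
q=5: [9, 9, -6, 15, 6]
Optimal cycle mean attained by: cycle 1->2->1, total (-1) + 6, length 2.
Answer: λ = 5/2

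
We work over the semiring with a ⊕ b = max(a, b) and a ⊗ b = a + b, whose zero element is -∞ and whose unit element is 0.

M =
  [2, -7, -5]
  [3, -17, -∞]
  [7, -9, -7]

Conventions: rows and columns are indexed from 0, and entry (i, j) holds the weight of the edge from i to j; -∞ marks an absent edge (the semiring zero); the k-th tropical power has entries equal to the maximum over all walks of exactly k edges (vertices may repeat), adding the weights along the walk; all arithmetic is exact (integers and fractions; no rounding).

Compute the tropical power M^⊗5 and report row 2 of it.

M^⊗2:
  [4, -5, -3]
  [5, -4, -2]
  [9, 0, 2]
M^⊗3:
  [6, -3, -1]
  [7, -2, 0]
  [11, 2, 4]
M^⊗4:
  [8, -1, 1]
  [9, 0, 2]
  [13, 4, 6]
M^⊗5:
  [10, 1, 3]
  [11, 2, 4]
  [15, 6, 8]
Answer: row 2 of M^⊗5 = [15, 6, 8]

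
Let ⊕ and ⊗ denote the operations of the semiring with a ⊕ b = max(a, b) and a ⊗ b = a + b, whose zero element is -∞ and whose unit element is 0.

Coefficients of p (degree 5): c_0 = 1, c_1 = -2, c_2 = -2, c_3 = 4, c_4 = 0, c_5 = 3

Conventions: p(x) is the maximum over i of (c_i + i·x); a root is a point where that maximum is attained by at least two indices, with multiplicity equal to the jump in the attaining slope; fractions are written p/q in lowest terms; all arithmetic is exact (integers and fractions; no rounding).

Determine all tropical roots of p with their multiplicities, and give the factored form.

hull edge (i=0, c=1) to (i=3, c=4): slope 1, span 3
hull edge (i=3, c=4) to (i=5, c=3): slope -1/2, span 2
Factored form: p(x) = 3 ⊗ (x ⊕ (-1)) ⊗ (x ⊕ (-1)) ⊗ (x ⊕ (-1)) ⊗ (x ⊕ 1/2) ⊗ (x ⊕ 1/2)
Answer: roots = -1 (mult 3), 1/2 (mult 2)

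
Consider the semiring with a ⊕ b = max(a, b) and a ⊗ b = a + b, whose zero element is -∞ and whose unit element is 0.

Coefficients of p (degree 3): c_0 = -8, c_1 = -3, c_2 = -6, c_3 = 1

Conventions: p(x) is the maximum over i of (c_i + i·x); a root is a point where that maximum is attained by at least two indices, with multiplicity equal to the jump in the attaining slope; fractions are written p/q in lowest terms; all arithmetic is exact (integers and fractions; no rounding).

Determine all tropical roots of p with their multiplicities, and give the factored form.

hull edge (i=0, c=-8) to (i=1, c=-3): slope 5, span 1
hull edge (i=1, c=-3) to (i=3, c=1): slope 2, span 2
Factored form: p(x) = 1 ⊗ (x ⊕ (-5)) ⊗ (x ⊕ (-2)) ⊗ (x ⊕ (-2))
Answer: roots = -5 (mult 1), -2 (mult 2)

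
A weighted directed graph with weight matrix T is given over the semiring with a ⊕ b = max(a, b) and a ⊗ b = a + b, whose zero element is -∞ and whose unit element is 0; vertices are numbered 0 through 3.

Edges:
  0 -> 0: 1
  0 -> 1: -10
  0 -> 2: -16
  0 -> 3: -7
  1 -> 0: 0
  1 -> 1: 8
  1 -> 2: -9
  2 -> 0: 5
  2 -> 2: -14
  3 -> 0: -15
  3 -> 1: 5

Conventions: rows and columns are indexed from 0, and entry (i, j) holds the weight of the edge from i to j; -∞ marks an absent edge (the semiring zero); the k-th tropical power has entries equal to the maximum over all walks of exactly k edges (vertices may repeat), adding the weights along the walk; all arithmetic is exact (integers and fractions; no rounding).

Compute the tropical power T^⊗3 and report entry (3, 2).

T^⊗2:
  [2, -2, -15, -6]
  [8, 16, -1, -7]
  [6, -5, -11, -2]
  [5, 13, -4, -22]
T^⊗3:
  [3, 6, -11, -5]
  [16, 24, 7, 1]
  [7, 3, -10, -1]
  [13, 21, 4, -2]
Key observation: the optimum is the walk 3->1->1->2, with weight 5 + 8 + (-9) = 4.
Optimal value attained by: walk 3->1->1->2.
Answer: (T^⊗3)[3][2] = 4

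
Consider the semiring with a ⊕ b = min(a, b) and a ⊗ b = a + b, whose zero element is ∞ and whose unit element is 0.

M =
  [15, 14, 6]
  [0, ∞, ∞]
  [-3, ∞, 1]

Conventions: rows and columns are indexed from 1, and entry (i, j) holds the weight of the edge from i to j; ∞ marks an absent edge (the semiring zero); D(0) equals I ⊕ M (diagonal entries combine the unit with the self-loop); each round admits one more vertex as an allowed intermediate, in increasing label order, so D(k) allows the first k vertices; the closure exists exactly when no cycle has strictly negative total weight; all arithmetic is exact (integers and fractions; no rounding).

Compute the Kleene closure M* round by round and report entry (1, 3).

D(0):
  [0, 14, 6]
  [0, 0, ∞]
  [-3, ∞, 0]
D(1):
  [0, 14, 6]
  [0, 0, 6]
  [-3, 11, 0]
D(2):
  [0, 14, 6]
  [0, 0, 6]
  [-3, 11, 0]
D(3):
  [0, 14, 6]
  [0, 0, 6]
  [-3, 11, 0]
Answer: M*[1][3] = 6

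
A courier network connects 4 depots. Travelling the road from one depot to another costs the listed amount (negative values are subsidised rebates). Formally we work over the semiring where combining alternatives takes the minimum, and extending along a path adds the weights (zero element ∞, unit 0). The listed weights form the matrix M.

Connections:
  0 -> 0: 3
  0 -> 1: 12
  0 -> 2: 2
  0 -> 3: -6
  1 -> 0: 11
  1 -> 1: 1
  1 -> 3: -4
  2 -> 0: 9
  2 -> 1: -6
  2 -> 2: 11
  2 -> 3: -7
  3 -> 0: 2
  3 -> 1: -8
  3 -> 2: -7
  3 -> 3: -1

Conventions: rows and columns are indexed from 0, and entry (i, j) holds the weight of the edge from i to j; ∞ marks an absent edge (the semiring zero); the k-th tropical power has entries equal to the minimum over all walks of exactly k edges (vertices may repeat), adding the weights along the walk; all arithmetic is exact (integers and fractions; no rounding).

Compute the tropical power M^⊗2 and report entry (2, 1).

M^⊗2:
  [-4, -14, -13, -7]
  [-2, -12, -11, -5]
  [-5, -15, -14, -10]
  [1, -13, -8, -14]
Key observation: the optimum is the walk 2->3->1, with weight (-7) + (-8) = -15.
Optimal value attained by: walk 2->3->1.
Answer: (M^⊗2)[2][1] = -15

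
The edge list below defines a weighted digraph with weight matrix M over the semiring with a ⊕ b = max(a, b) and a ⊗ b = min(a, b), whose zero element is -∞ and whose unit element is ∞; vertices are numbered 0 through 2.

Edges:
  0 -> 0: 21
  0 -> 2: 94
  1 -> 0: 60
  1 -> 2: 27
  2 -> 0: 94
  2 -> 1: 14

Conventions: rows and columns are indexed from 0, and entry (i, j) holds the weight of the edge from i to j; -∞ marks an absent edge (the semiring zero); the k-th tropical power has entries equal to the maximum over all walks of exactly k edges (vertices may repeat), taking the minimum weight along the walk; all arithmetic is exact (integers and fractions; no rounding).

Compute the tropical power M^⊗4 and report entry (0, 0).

M^⊗2:
  [94, 14, 21]
  [27, 14, 60]
  [21, -∞, 94]
M^⊗3:
  [21, 14, 94]
  [60, 14, 27]
  [94, 14, 21]
M^⊗4:
  [94, 14, 21]
  [27, 14, 60]
  [21, 14, 94]
Key observation: the optimum is the walk 0->2->0->2->0, with weight 94 min 94 min 94 min 94 = 94.
Optimal value attained by: walk 0->2->0->2->0.
Answer: (M^⊗4)[0][0] = 94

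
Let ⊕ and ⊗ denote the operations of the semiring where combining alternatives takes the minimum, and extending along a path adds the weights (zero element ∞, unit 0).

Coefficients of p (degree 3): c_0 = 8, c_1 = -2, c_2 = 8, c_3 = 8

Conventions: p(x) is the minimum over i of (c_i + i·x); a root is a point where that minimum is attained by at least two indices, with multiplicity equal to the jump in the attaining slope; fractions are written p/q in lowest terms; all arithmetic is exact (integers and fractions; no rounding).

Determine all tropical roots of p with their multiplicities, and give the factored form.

hull edge (i=0, c=8) to (i=1, c=-2): slope -10, span 1
hull edge (i=1, c=-2) to (i=3, c=8): slope 5, span 2
Factored form: p(x) = 8 ⊗ (x ⊕ (-5)) ⊗ (x ⊕ (-5)) ⊗ (x ⊕ 10)
Answer: roots = -5 (mult 2), 10 (mult 1)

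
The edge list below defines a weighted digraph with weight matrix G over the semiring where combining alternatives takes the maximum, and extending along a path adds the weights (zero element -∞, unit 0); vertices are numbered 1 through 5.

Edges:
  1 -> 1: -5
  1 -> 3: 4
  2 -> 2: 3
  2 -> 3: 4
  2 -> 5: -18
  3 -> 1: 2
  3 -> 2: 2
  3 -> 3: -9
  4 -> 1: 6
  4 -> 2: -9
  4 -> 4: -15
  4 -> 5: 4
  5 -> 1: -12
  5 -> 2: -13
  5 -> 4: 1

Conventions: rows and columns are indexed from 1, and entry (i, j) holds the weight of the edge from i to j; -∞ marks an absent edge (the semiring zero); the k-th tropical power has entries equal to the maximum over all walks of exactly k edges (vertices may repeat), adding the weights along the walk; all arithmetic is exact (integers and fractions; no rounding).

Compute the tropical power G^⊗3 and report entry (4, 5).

G^⊗2:
  [6, 6, -1, -∞, -∞]
  [6, 6, 7, -17, -15]
  [-3, 5, 6, -∞, -16]
  [1, -6, 10, 5, -11]
  [7, -8, -8, -14, 5]
G^⊗3:
  [1, 9, 10, -∞, -12]
  [9, 9, 10, -14, -12]
  [8, 8, 9, -15, -13]
  [12, 12, 5, -10, 9]
  [2, -5, 11, 6, -10]
Key observation: the optimum is the walk 4->5->4->5, with weight 4 + 1 + 4 = 9.
Optimal value attained by: walk 4->5->4->5.
Answer: (G^⊗3)[4][5] = 9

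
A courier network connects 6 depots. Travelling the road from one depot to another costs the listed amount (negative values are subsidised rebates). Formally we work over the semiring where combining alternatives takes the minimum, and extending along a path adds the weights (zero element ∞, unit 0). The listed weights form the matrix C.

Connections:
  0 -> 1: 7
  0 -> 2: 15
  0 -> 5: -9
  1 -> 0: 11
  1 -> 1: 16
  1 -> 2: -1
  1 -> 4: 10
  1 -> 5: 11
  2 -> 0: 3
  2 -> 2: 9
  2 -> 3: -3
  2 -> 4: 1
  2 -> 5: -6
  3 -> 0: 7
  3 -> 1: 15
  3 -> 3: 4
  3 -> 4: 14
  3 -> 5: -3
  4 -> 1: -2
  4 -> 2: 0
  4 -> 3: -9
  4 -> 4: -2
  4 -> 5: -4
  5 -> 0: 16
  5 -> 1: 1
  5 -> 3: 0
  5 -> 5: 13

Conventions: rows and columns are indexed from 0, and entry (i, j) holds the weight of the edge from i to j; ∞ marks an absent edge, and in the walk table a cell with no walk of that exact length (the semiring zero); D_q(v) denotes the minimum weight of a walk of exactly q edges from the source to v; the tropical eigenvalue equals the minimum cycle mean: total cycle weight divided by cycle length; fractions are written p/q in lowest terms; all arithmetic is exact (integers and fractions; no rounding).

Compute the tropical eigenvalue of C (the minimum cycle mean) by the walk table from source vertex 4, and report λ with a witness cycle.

q=0: [∞, ∞, ∞, ∞, 0, ∞]
q=1: [∞, -2, 0, -9, -2, -4]
q=2: [-2, -4, -3, -11, -4, -12]
q=3: [-4, -11, -5, -13, -6, -14]
q=4: [-6, -13, -12, -15, -8, -16]
q=5: [-9, -15, -14, -17, -11, -18]
q=6: [-11, -17, -16, -20, -13, -20]
Optimal cycle mean attained by: cycle 1->2->4->3->5->1, total (-1) + 1 + (-9) + (-3) + 1, length 5.
Answer: λ = -11/5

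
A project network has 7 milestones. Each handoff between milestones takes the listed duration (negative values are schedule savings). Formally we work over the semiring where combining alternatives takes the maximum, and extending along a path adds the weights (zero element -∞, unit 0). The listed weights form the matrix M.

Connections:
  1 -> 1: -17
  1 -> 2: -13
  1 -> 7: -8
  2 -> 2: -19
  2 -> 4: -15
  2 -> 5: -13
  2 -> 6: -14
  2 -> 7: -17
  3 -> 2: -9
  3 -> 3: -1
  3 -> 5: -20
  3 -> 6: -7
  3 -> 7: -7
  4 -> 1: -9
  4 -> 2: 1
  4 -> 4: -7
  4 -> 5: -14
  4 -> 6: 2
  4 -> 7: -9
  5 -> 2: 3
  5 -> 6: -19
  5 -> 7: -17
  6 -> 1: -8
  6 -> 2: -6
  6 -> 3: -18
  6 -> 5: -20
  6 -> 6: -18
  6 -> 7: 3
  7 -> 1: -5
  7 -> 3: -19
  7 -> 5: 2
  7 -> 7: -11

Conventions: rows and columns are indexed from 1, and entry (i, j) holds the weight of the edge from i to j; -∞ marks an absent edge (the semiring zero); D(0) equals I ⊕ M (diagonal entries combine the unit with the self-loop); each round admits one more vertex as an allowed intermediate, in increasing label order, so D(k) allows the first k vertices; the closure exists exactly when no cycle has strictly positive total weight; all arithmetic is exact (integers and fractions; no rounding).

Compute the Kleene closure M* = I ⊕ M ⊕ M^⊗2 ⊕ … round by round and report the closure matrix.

D(0):
  [0, -13, -∞, -∞, -∞, -∞, -8]
  [-∞, 0, -∞, -15, -13, -14, -17]
  [-∞, -9, 0, -∞, -20, -7, -7]
  [-9, 1, -∞, 0, -14, 2, -9]
  [-∞, 3, -∞, -∞, 0, -19, -17]
  [-8, -6, -18, -∞, -20, 0, 3]
  [-5, -∞, -19, -∞, 2, -∞, 0]
D(1):
  [0, -13, -∞, -∞, -∞, -∞, -8]
  [-∞, 0, -∞, -15, -13, -14, -17]
  [-∞, -9, 0, -∞, -20, -7, -7]
  [-9, 1, -∞, 0, -14, 2, -9]
  [-∞, 3, -∞, -∞, 0, -19, -17]
  [-8, -6, -18, -∞, -20, 0, 3]
  [-5, -18, -19, -∞, 2, -∞, 0]
D(2):
  [0, -13, -∞, -28, -26, -27, -8]
  [-∞, 0, -∞, -15, -13, -14, -17]
  [-∞, -9, 0, -24, -20, -7, -7]
  [-9, 1, -∞, 0, -12, 2, -9]
  [-∞, 3, -∞, -12, 0, -11, -14]
  [-8, -6, -18, -21, -19, 0, 3]
  [-5, -18, -19, -33, 2, -32, 0]
D(3):
  [0, -13, -∞, -28, -26, -27, -8]
  [-∞, 0, -∞, -15, -13, -14, -17]
  [-∞, -9, 0, -24, -20, -7, -7]
  [-9, 1, -∞, 0, -12, 2, -9]
  [-∞, 3, -∞, -12, 0, -11, -14]
  [-8, -6, -18, -21, -19, 0, 3]
  [-5, -18, -19, -33, 2, -26, 0]
D(4):
  [0, -13, -∞, -28, -26, -26, -8]
  [-24, 0, -∞, -15, -13, -13, -17]
  [-33, -9, 0, -24, -20, -7, -7]
  [-9, 1, -∞, 0, -12, 2, -9]
  [-21, 3, -∞, -12, 0, -10, -14]
  [-8, -6, -18, -21, -19, 0, 3]
  [-5, -18, -19, -33, 2, -26, 0]
D(5):
  [0, -13, -∞, -28, -26, -26, -8]
  [-24, 0, -∞, -15, -13, -13, -17]
  [-33, -9, 0, -24, -20, -7, -7]
  [-9, 1, -∞, 0, -12, 2, -9]
  [-21, 3, -∞, -12, 0, -10, -14]
  [-8, -6, -18, -21, -19, 0, 3]
  [-5, 5, -19, -10, 2, -8, 0]
D(6):
  [0, -13, -44, -28, -26, -26, -8]
  [-21, 0, -31, -15, -13, -13, -10]
  [-15, -9, 0, -24, -20, -7, -4]
  [-6, 1, -16, 0, -12, 2, 5]
  [-18, 3, -28, -12, 0, -10, -7]
  [-8, -6, -18, -21, -19, 0, 3]
  [-5, 5, -19, -10, 2, -8, 0]
D(7):
  [0, -3, -27, -18, -6, -16, -8]
  [-15, 0, -29, -15, -8, -13, -10]
  [-9, 1, 0, -14, -2, -7, -4]
  [0, 10, -14, 0, 7, 2, 5]
  [-12, 3, -26, -12, 0, -10, -7]
  [-2, 8, -16, -7, 5, 0, 3]
  [-5, 5, -19, -10, 2, -8, 0]
Answer: M* = [[0, -3, -27, -18, -6, -16, -8], [-15, 0, -29, -15, -8, -13, -10], [-9, 1, 0, -14, -2, -7, -4], [0, 10, -14, 0, 7, 2, 5], [-12, 3, -26, -12, 0, -10, -7], [-2, 8, -16, -7, 5, 0, 3], [-5, 5, -19, -10, 2, -8, 0]]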